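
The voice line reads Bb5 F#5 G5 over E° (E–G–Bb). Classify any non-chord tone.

The harmony at that moment is E diminished triad (E, G, Bb); F#5 is not a chord tone.
It is approached by leap down from Bb5 and left by step up to G5.
Leap in, step out — an appoggiatura.

F#5 is an appoggiatura.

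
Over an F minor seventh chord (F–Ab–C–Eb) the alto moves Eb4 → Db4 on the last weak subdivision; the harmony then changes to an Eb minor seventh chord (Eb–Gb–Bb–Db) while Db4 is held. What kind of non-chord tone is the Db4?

The harmony at that moment is F minor seventh chord (F, Ab, C, Eb); Db4 is not a chord tone.
It is approached by step down from Eb4 and then sustained as the same pitch into the next harmony.
Arriving early and becoming a chord tone when the harmony changes — an anticipation.

Db4 is an anticipation.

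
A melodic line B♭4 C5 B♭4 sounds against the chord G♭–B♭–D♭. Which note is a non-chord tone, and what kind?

The harmony at that moment is G♭ major triad (G♭, B♭, D♭); C5 is not a chord tone.
It is approached by step up from B♭4 and left by step down to B♭4.
Step away and step back to the same note — a neighbor tone (upper neighbor).

C5 is a neighbor tone.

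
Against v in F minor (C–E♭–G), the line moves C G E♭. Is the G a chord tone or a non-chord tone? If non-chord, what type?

C minor triad contains C, E♭, G; G is the fifth, so it is a chord tone.

Chord tone (the fifth of C minor triad).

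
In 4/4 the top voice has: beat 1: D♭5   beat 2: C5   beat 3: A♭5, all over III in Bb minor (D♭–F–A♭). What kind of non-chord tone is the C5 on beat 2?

The harmony at that moment is D♭ major triad (D♭, F, A♭); C5 is not a chord tone.
It is approached by step down from D♭5 and left by leap up to A♭5.
Step in, leap out, on a weak beat — an escape tone.

Escape tone.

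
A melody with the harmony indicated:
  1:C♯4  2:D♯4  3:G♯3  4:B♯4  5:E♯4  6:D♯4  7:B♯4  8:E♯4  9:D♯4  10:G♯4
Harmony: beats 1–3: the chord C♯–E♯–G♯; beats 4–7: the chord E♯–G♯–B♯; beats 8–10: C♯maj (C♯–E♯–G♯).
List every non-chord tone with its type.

D♯4 (beat 2) — escape tone; D♯4 (beat 6) — escape tone; D♯4 (beat 9) — escape tone.

The harmony at that moment is C♯ major triad (C♯, E♯, G♯); D♯4 is not a chord tone.
It is approached by step up from C♯4 and left by leap down to G♯3.
Step in, leap out — an escape tone.
The harmony at that moment is E♯ minor triad (E♯, G♯, B♯); D♯4 is not a chord tone.
It is approached by step down from E♯4 and left by leap up to B♯4.
Step in, leap out — an escape tone.
The harmony at that moment is C♯ major triad (C♯, E♯, G♯); D♯4 is not a chord tone.
It is approached by step down from E♯4 and left by leap up to G♯4.
Step in, leap out — an escape tone.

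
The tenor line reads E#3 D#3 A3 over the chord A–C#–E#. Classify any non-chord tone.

The harmony at that moment is A augmented triad (A, C#, E#); D#3 is not a chord tone.
It is approached by step down from E#3 and left by leap up to A3.
Step in, leap out — an escape tone.

D#3 is an escape tone.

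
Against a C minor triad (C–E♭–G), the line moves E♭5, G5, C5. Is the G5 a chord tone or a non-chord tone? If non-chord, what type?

Chord tone (the fifth of C minor triad).

C minor triad contains C, E♭, G; G is the fifth, so it is a chord tone.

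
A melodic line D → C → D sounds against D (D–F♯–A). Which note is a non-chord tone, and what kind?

The harmony at that moment is D major triad (D, F♯, A); C is not a chord tone.
It is approached by step down from D and left by step up to D.
Step away and step back to the same note — a neighbor tone (lower neighbor).

C is a neighbor tone.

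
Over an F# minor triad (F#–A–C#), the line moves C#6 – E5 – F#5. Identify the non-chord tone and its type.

The harmony at that moment is F# minor triad (F#, A, C#); E5 is not a chord tone.
It is approached by leap down from C#6 and left by step up to F#5.
Leap in, step out — an appoggiatura.

E5 is an appoggiatura.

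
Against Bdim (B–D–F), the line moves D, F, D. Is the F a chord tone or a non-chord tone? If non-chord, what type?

Chord tone (the fifth of B diminished triad).

B diminished triad contains B, D, F; F is the fifth, so it is a chord tone.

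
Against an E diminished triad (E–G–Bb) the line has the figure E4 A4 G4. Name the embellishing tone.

A4 is an appoggiatura.

The harmony at that moment is E diminished triad (E, G, Bb); A4 is not a chord tone.
It is approached by leap up from E4 and left by step down to G4.
Leap in, step out — an appoggiatura.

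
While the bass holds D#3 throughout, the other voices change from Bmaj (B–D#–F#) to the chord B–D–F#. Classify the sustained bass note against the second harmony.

Pedal tone (pedal point).

The harmony at that moment is B minor triad (B, D, F#); D#3 is not a chord tone.
It is held over (the same pitch as the preceding D#3) and then sustained as the same pitch into the next harmony.
Sustained through a change of harmony — a pedal tone.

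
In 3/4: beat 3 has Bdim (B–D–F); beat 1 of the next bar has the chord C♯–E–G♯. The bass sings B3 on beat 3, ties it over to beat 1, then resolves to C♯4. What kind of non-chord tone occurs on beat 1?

The harmony at that moment is C♯ minor triad (C♯, E, G♯); B3 is not a chord tone.
It is held over (the same pitch as the preceding B3) and left by step up to C♯4.
Held over from the previous chord and resolving up by step — a retardation.

Retardation.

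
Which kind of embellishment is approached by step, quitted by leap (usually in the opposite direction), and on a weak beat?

Escape tone.

Approach: by step. Departure: by leap. Metric position: weak.
Step in, leap out, from a weak position — an escape tone (échappée). (It is the mirror image of the appoggiatura, which leaps in and steps out on a strong beat.)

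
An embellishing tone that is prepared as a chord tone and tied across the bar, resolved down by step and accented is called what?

Approach: by preparation — the pitch is first a chord tone, then held (tied or repeated) while the harmony changes under it. Departure: down by step. Metric position: strong.
A prepared dissonance that resolves downward by step — a suspension. (The same figure resolving upward would be a retardation.)

Suspension.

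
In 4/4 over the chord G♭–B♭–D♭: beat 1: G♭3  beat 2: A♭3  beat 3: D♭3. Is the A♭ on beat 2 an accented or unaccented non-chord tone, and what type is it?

The harmony at that moment is G♭ major triad (G♭, B♭, D♭); A♭3 is not a chord tone.
It is approached by step up from G♭3 and left by leap down to D♭3.
Step in, leap out — an escape tone.
It falls on a weak beat, so it is unaccented.

Unaccented escape tone.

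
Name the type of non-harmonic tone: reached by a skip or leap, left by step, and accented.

Appoggiatura.

Approach: by leap. Departure: by step. Metric position: strong.
Leap in, step out, in a metrically strong position — an appoggiatura. (It is the mirror image of the escape tone, which steps in and leaps out from a weak position.)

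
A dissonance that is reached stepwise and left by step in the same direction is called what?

Passing tone.

Approach: by step. Departure: by step, continuing in the same direction.
Stepwise on both sides with no change of direction means the note fills in the space between two different chord tones — a passing tone. (Had it turned back to its starting note it would be a neighbor tone instead.)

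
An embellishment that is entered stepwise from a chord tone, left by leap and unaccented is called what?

Approach: by step. Departure: by leap. Metric position: weak.
Step in, leap out, from a weak position — an escape tone (échappée). (It is the mirror image of the appoggiatura, which leaps in and steps out on a strong beat.)

Escape tone.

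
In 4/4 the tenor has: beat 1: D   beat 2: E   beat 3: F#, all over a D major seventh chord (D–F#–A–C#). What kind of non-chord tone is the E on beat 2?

Passing tone.

The harmony at that moment is D major seventh chord (D, F#, A, C#); E is not a chord tone.
It is approached by step up from D and left by step up to F#.
Step in, step out in the same direction — a passing tone.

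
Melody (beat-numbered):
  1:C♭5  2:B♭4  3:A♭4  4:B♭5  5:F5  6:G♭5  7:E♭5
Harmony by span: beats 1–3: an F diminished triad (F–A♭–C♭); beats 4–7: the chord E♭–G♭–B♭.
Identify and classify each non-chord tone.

B♭4 (beat 2) — passing tone; F5 (beat 5) — appoggiatura.

The harmony at that moment is F diminished triad (F, A♭, C♭); B♭4 is not a chord tone.
It is approached by step down from C♭5 and left by step down to A♭4.
Step in, step out in the same direction — a passing tone.
The harmony at that moment is E♭ minor triad (E♭, G♭, B♭); F5 is not a chord tone.
It is approached by leap down from B♭5 and left by step up to G♭5.
Leap in, step out — an appoggiatura.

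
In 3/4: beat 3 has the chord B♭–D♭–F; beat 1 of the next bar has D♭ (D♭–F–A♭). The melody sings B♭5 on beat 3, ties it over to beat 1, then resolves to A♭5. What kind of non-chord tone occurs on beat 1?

Suspension.

The harmony at that moment is D♭ major triad (D♭, F, A♭); B♭5 is not a chord tone.
It is held over (the same pitch as the preceding B♭5) and left by step down to A♭5.
Held over from the previous chord and resolving down by step — a suspension.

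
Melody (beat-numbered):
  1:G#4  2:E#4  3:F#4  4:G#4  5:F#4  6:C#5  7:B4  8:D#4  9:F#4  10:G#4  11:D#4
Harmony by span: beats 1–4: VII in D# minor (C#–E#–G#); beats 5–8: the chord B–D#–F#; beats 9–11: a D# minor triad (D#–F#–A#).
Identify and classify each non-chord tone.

F#4 (beat 3) — passing tone; C#5 (beat 6) — appoggiatura; G#4 (beat 10) — escape tone.

The harmony at that moment is C# major triad (C#, E#, G#); F#4 is not a chord tone.
It is approached by step up from E#4 and left by step up to G#4.
Step in, step out in the same direction — a passing tone.
The harmony at that moment is B major triad (B, D#, F#); C#5 is not a chord tone.
It is approached by leap up from F#4 and left by step down to B4.
Leap in, step out — an appoggiatura.
The harmony at that moment is D# minor triad (D#, F#, A#); G#4 is not a chord tone.
It is approached by step up from F#4 and left by leap down to D#4.
Step in, leap out — an escape tone.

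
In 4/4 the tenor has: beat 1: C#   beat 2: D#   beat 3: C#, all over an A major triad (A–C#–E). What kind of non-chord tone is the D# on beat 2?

Upper neighbor tone.

The harmony at that moment is A major triad (A, C#, E); D# is not a chord tone.
It is approached by step up from C# and left by step down to C#.
Step away and step back to the same note — a neighbor tone (upper neighbor).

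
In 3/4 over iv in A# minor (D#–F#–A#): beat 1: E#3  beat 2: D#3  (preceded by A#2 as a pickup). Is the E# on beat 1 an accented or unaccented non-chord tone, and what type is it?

Accented appoggiatura.

The harmony at that moment is D# minor triad (D#, F#, A#); E#3 is not a chord tone.
It is approached by leap up from A#2 and left by step down to D#3.
Leap in, step out — an appoggiatura.
It falls on the downbeat, so it is accented.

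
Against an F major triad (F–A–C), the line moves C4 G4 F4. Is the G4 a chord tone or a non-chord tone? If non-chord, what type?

The harmony at that moment is F major triad (F, A, C); G4 is not a chord tone.
It is approached by leap up from C4 and left by step down to F4.
Leap in, step out — an appoggiatura.

Non-chord tone — an appoggiatura.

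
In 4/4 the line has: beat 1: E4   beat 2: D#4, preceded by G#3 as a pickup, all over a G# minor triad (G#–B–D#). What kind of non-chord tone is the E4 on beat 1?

Appoggiatura.

The harmony at that moment is G# minor triad (G#, B, D#); E4 is not a chord tone.
It is approached by leap up from G#3 and left by step down to D#4.
Leap in, step out, metrically accented — an appoggiatura.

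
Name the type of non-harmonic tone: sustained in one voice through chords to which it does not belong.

Approach: none. Departure: none — a single pitch is sustained while the chords change around it, passing through harmonies that do not contain it.
No melodic motion at all; the dissonance is created entirely by the moving harmonies against the stationary note — a pedal tone (pedal point).

Pedal tone.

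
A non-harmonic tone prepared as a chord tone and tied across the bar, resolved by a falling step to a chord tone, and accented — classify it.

Suspension.

Approach: by preparation — the pitch is first a chord tone, then held (tied or repeated) while the harmony changes under it. Departure: down by step. Metric position: strong.
A prepared dissonance that resolves downward by step — a suspension. (The same figure resolving upward would be a retardation.)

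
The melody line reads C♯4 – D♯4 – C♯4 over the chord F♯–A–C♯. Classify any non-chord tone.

D♯4 is a neighbor tone.

The harmony at that moment is F♯ minor triad (F♯, A, C♯); D♯4 is not a chord tone.
It is approached by step up from C♯4 and left by step down to C♯4.
Step away and step back to the same note — a neighbor tone (upper neighbor).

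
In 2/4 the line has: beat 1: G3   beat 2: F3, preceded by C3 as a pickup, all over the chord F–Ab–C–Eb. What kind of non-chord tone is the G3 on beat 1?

The harmony at that moment is F minor seventh chord (F, Ab, C, Eb); G3 is not a chord tone.
It is approached by leap up from C3 and left by step down to F3.
Leap in, step out, metrically accented — an appoggiatura.

Appoggiatura.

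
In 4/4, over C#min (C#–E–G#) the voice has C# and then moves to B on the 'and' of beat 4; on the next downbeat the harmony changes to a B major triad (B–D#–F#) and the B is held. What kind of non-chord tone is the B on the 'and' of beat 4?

Anticipation.

The harmony at that moment is C# minor triad (C#, E, G#); B is not a chord tone.
It is approached by step down from C# and then sustained as the same pitch into the next harmony.
Arriving early and becoming a chord tone when the harmony changes — an anticipation.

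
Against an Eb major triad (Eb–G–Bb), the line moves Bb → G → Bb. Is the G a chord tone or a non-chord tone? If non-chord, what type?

Eb major triad contains Eb, G, Bb; G is the third, so it is a chord tone.

Chord tone (the third of Eb major triad).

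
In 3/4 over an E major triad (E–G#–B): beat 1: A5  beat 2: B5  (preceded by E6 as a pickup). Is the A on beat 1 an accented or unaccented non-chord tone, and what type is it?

The harmony at that moment is E major triad (E, G#, B); A5 is not a chord tone.
It is approached by leap down from E6 and left by step up to B5.
Leap in, step out — an appoggiatura.
It falls on the downbeat, so it is accented.

Accented appoggiatura.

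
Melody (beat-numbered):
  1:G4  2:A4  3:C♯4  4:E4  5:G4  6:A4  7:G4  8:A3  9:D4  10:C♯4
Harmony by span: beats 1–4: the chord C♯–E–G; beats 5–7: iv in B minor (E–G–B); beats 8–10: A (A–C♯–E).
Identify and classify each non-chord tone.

A4 (beat 2) — escape tone; A4 (beat 6) — neighbor tone; D4 (beat 9) — appoggiatura.

The harmony at that moment is C♯ diminished triad (C♯, E, G); A4 is not a chord tone.
It is approached by step up from G4 and left by leap down to C♯4.
Step in, leap out — an escape tone.
The harmony at that moment is E minor triad (E, G, B); A4 is not a chord tone.
It is approached by step up from G4 and left by step down to G4.
Step away and step back to the same note — a neighbor tone (upper neighbor).
The harmony at that moment is A major triad (A, C♯, E); D4 is not a chord tone.
It is approached by leap up from A3 and left by step down to C♯4.
Leap in, step out — an appoggiatura.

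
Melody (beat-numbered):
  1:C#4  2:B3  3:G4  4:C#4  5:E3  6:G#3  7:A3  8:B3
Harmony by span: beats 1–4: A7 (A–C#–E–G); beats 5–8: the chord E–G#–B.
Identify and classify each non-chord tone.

The harmony at that moment is A dominant seventh chord (A, C#, E, G); B3 is not a chord tone.
It is approached by step down from C#4 and left by leap up to G4.
Step in, leap out — an escape tone.
The harmony at that moment is E major triad (E, G#, B); A3 is not a chord tone.
It is approached by step up from G#3 and left by step up to B3.
Step in, step out in the same direction — a passing tone.

B3 (beat 2) — escape tone; A3 (beat 7) — passing tone.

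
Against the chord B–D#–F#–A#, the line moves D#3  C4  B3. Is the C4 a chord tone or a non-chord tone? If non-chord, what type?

Non-chord tone — an appoggiatura.

The harmony at that moment is B major seventh chord (B, D#, F#, A#); C4 is not a chord tone.
It is approached by leap up from D#3 and left by step down to B3.
Leap in, step out — an appoggiatura.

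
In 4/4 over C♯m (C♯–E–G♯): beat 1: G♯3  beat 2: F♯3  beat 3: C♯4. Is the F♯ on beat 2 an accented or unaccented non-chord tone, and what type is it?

Unaccented escape tone.

The harmony at that moment is C♯ minor triad (C♯, E, G♯); F♯3 is not a chord tone.
It is approached by step down from G♯3 and left by leap up to C♯4.
Step in, leap out — an escape tone.
It falls on a weak beat, so it is unaccented.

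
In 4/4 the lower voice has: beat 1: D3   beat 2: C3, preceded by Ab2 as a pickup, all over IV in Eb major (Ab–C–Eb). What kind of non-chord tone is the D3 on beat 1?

The harmony at that moment is Ab major triad (Ab, C, Eb); D3 is not a chord tone.
It is approached by leap up from Ab2 and left by step down to C3.
Leap in, step out, metrically accented — an appoggiatura.

Appoggiatura.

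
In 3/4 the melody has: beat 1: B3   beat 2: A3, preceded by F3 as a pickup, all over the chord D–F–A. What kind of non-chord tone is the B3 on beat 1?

The harmony at that moment is D minor triad (D, F, A); B3 is not a chord tone.
It is approached by leap up from F3 and left by step down to A3.
Leap in, step out, metrically accented — an appoggiatura.

Appoggiatura.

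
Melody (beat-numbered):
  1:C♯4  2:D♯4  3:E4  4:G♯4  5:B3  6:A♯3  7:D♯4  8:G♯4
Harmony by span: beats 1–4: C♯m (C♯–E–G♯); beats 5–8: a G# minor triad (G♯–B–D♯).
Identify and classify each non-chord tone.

The harmony at that moment is C♯ minor triad (C♯, E, G♯); D♯4 is not a chord tone.
It is approached by step up from C♯4 and left by step up to E4.
Step in, step out in the same direction — a passing tone.
The harmony at that moment is G♯ minor triad (G♯, B, D♯); A♯3 is not a chord tone.
It is approached by step down from B3 and left by leap up to D♯4.
Step in, leap out — an escape tone.

D♯4 (beat 2) — passing tone; A♯3 (beat 6) — escape tone.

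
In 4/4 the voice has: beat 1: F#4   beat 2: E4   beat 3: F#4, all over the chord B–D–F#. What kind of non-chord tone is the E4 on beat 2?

The harmony at that moment is B minor triad (B, D, F#); E4 is not a chord tone.
It is approached by step down from F#4 and left by step up to F#4.
Step away and step back to the same note — a neighbor tone (lower neighbor).

Lower neighbor tone.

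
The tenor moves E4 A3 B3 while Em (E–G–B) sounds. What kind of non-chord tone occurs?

A3 is an appoggiatura.

The harmony at that moment is E minor triad (E, G, B); A3 is not a chord tone.
It is approached by leap down from E4 and left by step up to B3.
Leap in, step out — an appoggiatura.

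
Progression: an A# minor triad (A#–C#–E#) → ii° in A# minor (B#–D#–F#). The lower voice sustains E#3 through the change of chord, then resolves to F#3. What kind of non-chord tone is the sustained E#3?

E#3 is a retardation.

The harmony at that moment is B# diminished triad (B#, D#, F#); E#3 is not a chord tone.
It is held over (the same pitch as the preceding E#3) and left by step up to F#3.
Held over from the previous chord and resolving up by step — a retardation.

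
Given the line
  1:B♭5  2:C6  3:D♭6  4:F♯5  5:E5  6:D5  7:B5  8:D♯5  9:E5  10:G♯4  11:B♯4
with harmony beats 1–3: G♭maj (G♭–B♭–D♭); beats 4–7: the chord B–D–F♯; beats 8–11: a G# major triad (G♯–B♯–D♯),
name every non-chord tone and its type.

C6 (beat 2) — passing tone; E5 (beat 5) — passing tone; E5 (beat 9) — escape tone.

The harmony at that moment is G♭ major triad (G♭, B♭, D♭); C6 is not a chord tone.
It is approached by step up from B♭5 and left by step up to D♭6.
Step in, step out in the same direction — a passing tone.
The harmony at that moment is B minor triad (B, D, F♯); E5 is not a chord tone.
It is approached by step down from F♯5 and left by step down to D5.
Step in, step out in the same direction — a passing tone.
The harmony at that moment is G♯ major triad (G♯, B♯, D♯); E5 is not a chord tone.
It is approached by step up from D♯5 and left by leap down to G♯4.
Step in, leap out — an escape tone.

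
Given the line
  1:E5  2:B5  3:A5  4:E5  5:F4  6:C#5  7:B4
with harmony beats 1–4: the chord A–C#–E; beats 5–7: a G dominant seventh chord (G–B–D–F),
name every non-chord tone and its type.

The harmony at that moment is A major triad (A, C#, E); B5 is not a chord tone.
It is approached by leap up from E5 and left by step down to A5.
Leap in, step out — an appoggiatura.
The harmony at that moment is G dominant seventh chord (G, B, D, F); C#5 is not a chord tone.
It is approached by leap up from F4 and left by step down to B4.
Leap in, step out — an appoggiatura.

B5 (beat 2) — appoggiatura; C#5 (beat 6) — appoggiatura.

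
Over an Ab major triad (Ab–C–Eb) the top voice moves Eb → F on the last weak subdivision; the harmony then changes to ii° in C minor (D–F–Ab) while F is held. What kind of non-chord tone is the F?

F is an anticipation.

The harmony at that moment is Ab major triad (Ab, C, Eb); F is not a chord tone.
It is approached by step up from Eb and then sustained as the same pitch into the next harmony.
Arriving early and becoming a chord tone when the harmony changes — an anticipation.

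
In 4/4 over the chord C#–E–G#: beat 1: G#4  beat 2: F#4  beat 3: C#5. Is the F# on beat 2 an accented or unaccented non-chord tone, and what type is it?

The harmony at that moment is C# minor triad (C#, E, G#); F#4 is not a chord tone.
It is approached by step down from G#4 and left by leap up to C#5.
Step in, leap out — an escape tone.
It falls on a weak beat, so it is unaccented.

Unaccented escape tone.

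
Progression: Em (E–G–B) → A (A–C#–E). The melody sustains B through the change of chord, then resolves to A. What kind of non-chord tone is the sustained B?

B is a suspension.

The harmony at that moment is A major triad (A, C#, E); B is not a chord tone.
It is held over (the same pitch as the preceding B) and left by step down to A.
Held over from the previous chord and resolving down by step — a suspension.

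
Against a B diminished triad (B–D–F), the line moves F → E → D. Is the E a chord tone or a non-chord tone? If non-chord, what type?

Non-chord tone — a passing tone.

The harmony at that moment is B diminished triad (B, D, F); E is not a chord tone.
It is approached by step down from F and left by step down to D.
Step in, step out in the same direction — a passing tone.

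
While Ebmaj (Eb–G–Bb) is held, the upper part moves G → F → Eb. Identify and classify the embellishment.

F is a passing tone.

The harmony at that moment is Eb major triad (Eb, G, Bb); F is not a chord tone.
It is approached by step down from G and left by step down to Eb.
Step in, step out in the same direction — a passing tone.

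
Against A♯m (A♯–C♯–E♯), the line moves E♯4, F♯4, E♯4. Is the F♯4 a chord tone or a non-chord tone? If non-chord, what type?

Non-chord tone — a neighbor tone.

The harmony at that moment is A♯ minor triad (A♯, C♯, E♯); F♯4 is not a chord tone.
It is approached by step up from E♯4 and left by step down to E♯4.
Step away and step back to the same note — a neighbor tone (upper neighbor).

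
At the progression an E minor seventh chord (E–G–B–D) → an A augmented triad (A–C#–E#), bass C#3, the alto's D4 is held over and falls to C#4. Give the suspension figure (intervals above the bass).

At the second chord the bass is C#3. The suspended D4 lies a ninth above the bass; after resolving down by step to C#4, the interval above the bass becomes an octave.
Suspension figures are named by those two intervals: 9–8.

9–8 suspension.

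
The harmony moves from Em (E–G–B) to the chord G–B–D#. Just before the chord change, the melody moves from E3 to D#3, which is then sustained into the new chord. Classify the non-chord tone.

D#3 is an anticipation.

The harmony at that moment is E minor triad (E, G, B); D#3 is not a chord tone.
It is approached by step down from E3 and then sustained as the same pitch into the next harmony.
Arriving early and becoming a chord tone when the harmony changes — an anticipation.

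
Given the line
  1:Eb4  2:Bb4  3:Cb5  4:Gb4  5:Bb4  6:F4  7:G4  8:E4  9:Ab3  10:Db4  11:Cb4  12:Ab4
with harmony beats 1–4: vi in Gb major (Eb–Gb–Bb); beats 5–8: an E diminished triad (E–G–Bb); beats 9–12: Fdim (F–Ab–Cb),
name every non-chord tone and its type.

The harmony at that moment is Eb minor triad (Eb, Gb, Bb); Cb5 is not a chord tone.
It is approached by step up from Bb4 and left by leap down to Gb4.
Step in, leap out — an escape tone.
The harmony at that moment is E diminished triad (E, G, Bb); F4 is not a chord tone.
It is approached by leap down from Bb4 and left by step up to G4.
Leap in, step out — an appoggiatura.
The harmony at that moment is F diminished triad (F, Ab, Cb); Db4 is not a chord tone.
It is approached by leap up from Ab3 and left by step down to Cb4.
Leap in, step out — an appoggiatura.

Cb5 (beat 3) — escape tone; F4 (beat 6) — appoggiatura; Db4 (beat 10) — appoggiatura.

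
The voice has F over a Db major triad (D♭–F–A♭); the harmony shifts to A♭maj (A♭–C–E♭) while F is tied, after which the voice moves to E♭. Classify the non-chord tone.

The harmony at that moment is A♭ major triad (A♭, C, E♭); F is not a chord tone.
It is held over (the same pitch as the preceding F) and left by step down to E♭.
Held over from the previous chord and resolving down by step — a suspension.

F is a suspension.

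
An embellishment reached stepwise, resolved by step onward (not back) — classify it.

Passing tone.

Approach: by step. Departure: by step, continuing in the same direction.
Stepwise on both sides with no change of direction means the note fills in the space between two different chord tones — a passing tone. (Had it turned back to its starting note it would be a neighbor tone instead.)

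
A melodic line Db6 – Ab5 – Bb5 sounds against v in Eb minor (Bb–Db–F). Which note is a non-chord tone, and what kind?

The harmony at that moment is Bb minor triad (Bb, Db, F); Ab5 is not a chord tone.
It is approached by leap down from Db6 and left by step up to Bb5.
Leap in, step out — an appoggiatura.

Ab5 is an appoggiatura.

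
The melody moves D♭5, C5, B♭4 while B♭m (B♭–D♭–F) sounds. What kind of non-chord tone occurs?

C5 is a passing tone.

The harmony at that moment is B♭ minor triad (B♭, D♭, F); C5 is not a chord tone.
It is approached by step down from D♭5 and left by step down to B♭4.
Step in, step out in the same direction — a passing tone.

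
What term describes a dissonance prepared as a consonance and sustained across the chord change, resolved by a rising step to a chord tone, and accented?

Approach: by preparation — the pitch is first a chord tone, then held (tied or repeated) while the harmony changes under it. Departure: up by step. Metric position: strong.
A prepared dissonance that resolves upward by step — a retardation. (The same figure resolving downward would be a suspension.)

Retardation.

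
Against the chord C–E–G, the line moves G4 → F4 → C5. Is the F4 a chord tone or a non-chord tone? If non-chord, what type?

Non-chord tone — an escape tone.

The harmony at that moment is C major triad (C, E, G); F4 is not a chord tone.
It is approached by step down from G4 and left by leap up to C5.
Step in, leap out — an escape tone.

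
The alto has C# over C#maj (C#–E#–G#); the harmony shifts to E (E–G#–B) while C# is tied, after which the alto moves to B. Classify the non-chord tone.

The harmony at that moment is E major triad (E, G#, B); C# is not a chord tone.
It is held over (the same pitch as the preceding C#) and left by step down to B.
Held over from the previous chord and resolving down by step — a suspension.

C# is a suspension.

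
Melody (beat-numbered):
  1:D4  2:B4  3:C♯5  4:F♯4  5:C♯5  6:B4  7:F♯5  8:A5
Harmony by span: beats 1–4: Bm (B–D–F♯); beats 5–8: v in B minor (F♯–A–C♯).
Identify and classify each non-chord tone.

The harmony at that moment is B minor triad (B, D, F♯); C♯5 is not a chord tone.
It is approached by step up from B4 and left by leap down to F♯4.
Step in, leap out — an escape tone.
The harmony at that moment is F♯ minor triad (F♯, A, C♯); B4 is not a chord tone.
It is approached by step down from C♯5 and left by leap up to F♯5.
Step in, leap out — an escape tone.

C♯5 (beat 3) — escape tone; B4 (beat 6) — escape tone.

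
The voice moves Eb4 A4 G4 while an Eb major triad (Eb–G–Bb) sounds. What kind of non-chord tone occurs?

A4 is an appoggiatura.

The harmony at that moment is Eb major triad (Eb, G, Bb); A4 is not a chord tone.
It is approached by leap up from Eb4 and left by step down to G4.
Leap in, step out — an appoggiatura.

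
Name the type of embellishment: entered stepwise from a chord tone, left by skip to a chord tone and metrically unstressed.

Escape tone.

Approach: by step. Departure: by leap. Metric position: weak.
Step in, leap out, from a weak position — an escape tone (échappée). (It is the mirror image of the appoggiatura, which leaps in and steps out on a strong beat.)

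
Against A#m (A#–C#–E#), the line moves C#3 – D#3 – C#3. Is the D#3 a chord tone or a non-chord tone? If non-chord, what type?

Non-chord tone — a neighbor tone.

The harmony at that moment is A# minor triad (A#, C#, E#); D#3 is not a chord tone.
It is approached by step up from C#3 and left by step down to C#3.
Step away and step back to the same note — a neighbor tone (upper neighbor).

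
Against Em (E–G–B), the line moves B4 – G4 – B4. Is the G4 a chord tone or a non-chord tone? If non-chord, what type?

E minor triad contains E, G, B; G is the third, so it is a chord tone.

Chord tone (the third of E minor triad).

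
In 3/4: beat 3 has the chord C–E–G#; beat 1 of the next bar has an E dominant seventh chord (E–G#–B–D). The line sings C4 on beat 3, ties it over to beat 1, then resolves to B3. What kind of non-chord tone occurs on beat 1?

Suspension.

The harmony at that moment is E dominant seventh chord (E, G#, B, D); C4 is not a chord tone.
It is held over (the same pitch as the preceding C4) and left by step down to B3.
Held over from the previous chord and resolving down by step — a suspension.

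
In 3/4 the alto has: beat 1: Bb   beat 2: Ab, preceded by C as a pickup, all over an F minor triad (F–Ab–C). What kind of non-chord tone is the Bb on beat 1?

The harmony at that moment is F minor triad (F, Ab, C); Bb is not a chord tone.
It is approached by step down from C and left by step down to Ab.
Step in, step out in the same direction — a passing tone.

Passing tone.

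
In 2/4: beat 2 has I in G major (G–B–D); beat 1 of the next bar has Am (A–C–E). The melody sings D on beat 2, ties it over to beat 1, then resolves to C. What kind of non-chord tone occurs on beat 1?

The harmony at that moment is A minor triad (A, C, E); D is not a chord tone.
It is held over (the same pitch as the preceding D) and left by step down to C.
Held over from the previous chord and resolving down by step — a suspension.

Suspension.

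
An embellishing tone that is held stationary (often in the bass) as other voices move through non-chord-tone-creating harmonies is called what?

Approach: none. Departure: none — a single pitch is sustained while the chords change around it, passing through harmonies that do not contain it.
No melodic motion at all; the dissonance is created entirely by the moving harmonies against the stationary note — a pedal tone (pedal point).

Pedal tone.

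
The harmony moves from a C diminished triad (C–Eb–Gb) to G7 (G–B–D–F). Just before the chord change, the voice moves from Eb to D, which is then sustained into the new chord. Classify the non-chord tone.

The harmony at that moment is C diminished triad (C, Eb, Gb); D is not a chord tone.
It is approached by step down from Eb and then sustained as the same pitch into the next harmony.
Arriving early and becoming a chord tone when the harmony changes — an anticipation.

D is an anticipation.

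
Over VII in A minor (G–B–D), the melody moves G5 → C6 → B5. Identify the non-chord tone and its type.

The harmony at that moment is G major triad (G, B, D); C6 is not a chord tone.
It is approached by leap up from G5 and left by step down to B5.
Leap in, step out — an appoggiatura.

C6 is an appoggiatura.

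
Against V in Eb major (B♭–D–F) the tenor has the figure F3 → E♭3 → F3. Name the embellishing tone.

E♭3 is a neighbor tone.

The harmony at that moment is B♭ major triad (B♭, D, F); E♭3 is not a chord tone.
It is approached by step down from F3 and left by step up to F3.
Step away and step back to the same note — a neighbor tone (lower neighbor).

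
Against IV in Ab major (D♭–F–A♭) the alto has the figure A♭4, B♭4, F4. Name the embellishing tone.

The harmony at that moment is D♭ major triad (D♭, F, A♭); B♭4 is not a chord tone.
It is approached by step up from A♭4 and left by leap down to F4.
Step in, leap out — an escape tone.

B♭4 is an escape tone.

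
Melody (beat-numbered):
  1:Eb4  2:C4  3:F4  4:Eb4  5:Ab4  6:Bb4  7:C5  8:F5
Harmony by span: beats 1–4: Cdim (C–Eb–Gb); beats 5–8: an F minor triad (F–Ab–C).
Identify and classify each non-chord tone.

F4 (beat 3) — appoggiatura; Bb4 (beat 6) — passing tone.

The harmony at that moment is C diminished triad (C, Eb, Gb); F4 is not a chord tone.
It is approached by leap up from C4 and left by step down to Eb4.
Leap in, step out — an appoggiatura.
The harmony at that moment is F minor triad (F, Ab, C); Bb4 is not a chord tone.
It is approached by step up from Ab4 and left by step up to C5.
Step in, step out in the same direction — a passing tone.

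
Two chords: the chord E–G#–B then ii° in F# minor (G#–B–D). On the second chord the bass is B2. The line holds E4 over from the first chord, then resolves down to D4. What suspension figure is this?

4–3 suspension.

At the second chord the bass is B2. The suspended E4 lies a fourth above the bass; after resolving down by step to D4, the interval above the bass becomes a third.
Suspension figures are named by those two intervals: 4–3.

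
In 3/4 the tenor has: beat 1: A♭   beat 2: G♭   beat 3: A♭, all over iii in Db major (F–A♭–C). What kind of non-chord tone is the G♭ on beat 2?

The harmony at that moment is F minor triad (F, A♭, C); G♭ is not a chord tone.
It is approached by step down from A♭ and left by step up to A♭.
Step away and step back to the same note — a neighbor tone (lower neighbor).

Lower neighbor tone.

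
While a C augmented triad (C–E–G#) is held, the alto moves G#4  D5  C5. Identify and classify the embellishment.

D5 is an appoggiatura.

The harmony at that moment is C augmented triad (C, E, G#); D5 is not a chord tone.
It is approached by leap up from G#4 and left by step down to C5.
Leap in, step out — an appoggiatura.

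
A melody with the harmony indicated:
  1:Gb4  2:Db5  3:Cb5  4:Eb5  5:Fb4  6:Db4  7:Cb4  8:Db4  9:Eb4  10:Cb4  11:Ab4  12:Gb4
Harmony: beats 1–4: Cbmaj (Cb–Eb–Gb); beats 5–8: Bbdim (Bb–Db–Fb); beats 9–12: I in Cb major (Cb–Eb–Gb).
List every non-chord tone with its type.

The harmony at that moment is Cb major triad (Cb, Eb, Gb); Db5 is not a chord tone.
It is approached by leap up from Gb4 and left by step down to Cb5.
Leap in, step out — an appoggiatura.
The harmony at that moment is Bb diminished triad (Bb, Db, Fb); Cb4 is not a chord tone.
It is approached by step down from Db4 and left by step up to Db4.
Step away and step back to the same note — a neighbor tone (lower neighbor).
The harmony at that moment is Cb major triad (Cb, Eb, Gb); Ab4 is not a chord tone.
It is approached by leap up from Cb4 and left by step down to Gb4.
Leap in, step out — an appoggiatura.

Db5 (beat 2) — appoggiatura; Cb4 (beat 7) — neighbor tone; Ab4 (beat 11) — appoggiatura.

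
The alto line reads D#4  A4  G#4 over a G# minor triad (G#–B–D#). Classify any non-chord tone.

A4 is an appoggiatura.

The harmony at that moment is G# minor triad (G#, B, D#); A4 is not a chord tone.
It is approached by leap up from D#4 and left by step down to G#4.
Leap in, step out — an appoggiatura.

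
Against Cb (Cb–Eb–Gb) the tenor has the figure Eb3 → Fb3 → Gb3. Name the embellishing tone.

Fb3 is a passing tone.

The harmony at that moment is Cb major triad (Cb, Eb, Gb); Fb3 is not a chord tone.
It is approached by step up from Eb3 and left by step up to Gb3.
Step in, step out in the same direction — a passing tone.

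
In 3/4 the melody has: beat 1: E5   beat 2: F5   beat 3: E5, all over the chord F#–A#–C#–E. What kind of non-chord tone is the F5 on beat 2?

The harmony at that moment is F# dominant seventh chord (F#, A#, C#, E); F5 is not a chord tone.
It is approached by step up from E5 and left by step down to E5.
Step away and step back to the same note — a neighbor tone (upper neighbor).

Upper neighbor tone.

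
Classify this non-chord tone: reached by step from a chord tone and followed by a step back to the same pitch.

Approach: by step. Departure: by step in the opposite direction, back to the starting pitch.
Stepwise on both sides but reversing to return to the same chord tone — a neighbor tone. (Had it continued onward in the same direction it would be a passing tone instead.)

Neighbor tone.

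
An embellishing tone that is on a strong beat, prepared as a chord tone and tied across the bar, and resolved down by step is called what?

Approach: by preparation — the pitch is first a chord tone, then held (tied or repeated) while the harmony changes under it. Departure: down by step. Metric position: strong.
A prepared dissonance that resolves downward by step — a suspension. (The same figure resolving upward would be a retardation.)

Suspension.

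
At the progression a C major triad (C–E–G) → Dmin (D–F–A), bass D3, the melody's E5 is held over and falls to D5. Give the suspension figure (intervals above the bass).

9–8 suspension.

At the second chord the bass is D3. The suspended E5 lies a ninth above the bass; after resolving down by step to D5, the interval above the bass becomes an octave.
Suspension figures are named by those two intervals: 9–8.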